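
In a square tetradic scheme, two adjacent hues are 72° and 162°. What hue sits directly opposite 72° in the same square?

252°

A square tetradic scheme places four hues 90° apart; opposite corners are 180° apart.
72 + 180 = 252°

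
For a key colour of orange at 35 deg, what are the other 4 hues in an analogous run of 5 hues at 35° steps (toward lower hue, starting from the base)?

Analogous hues sit every 35° along the wheel.
35 − 35 = 0°
35 − 70 = -35 → -35 + 360 = 325°
35 − 105 = -70 → -70 + 360 = 290°
35 − 140 = -105 → -105 + 360 = 255°

0°, 325°, 290°, 255°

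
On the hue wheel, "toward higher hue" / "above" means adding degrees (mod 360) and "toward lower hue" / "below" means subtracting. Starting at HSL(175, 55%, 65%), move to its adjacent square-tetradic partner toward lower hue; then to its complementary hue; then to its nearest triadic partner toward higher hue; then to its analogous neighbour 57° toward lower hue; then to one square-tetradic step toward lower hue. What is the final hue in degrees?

square ↓ −90°: 175 − 90 = 85°
complement +180°: 85 + 180 = 265°
triadic ↑ +120°: 265 + 120 = 385 → 385 − 360 = 25°
analog 57° ↓ −57°: 25 − 57 = -32 → -32 + 360 = 328°
square ↓ −90°: 328 − 90 = 238°

238°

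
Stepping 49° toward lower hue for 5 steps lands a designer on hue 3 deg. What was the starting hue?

248°

5 steps of 49° (toward lower hue) give a net shift of −245°.
Start = end − shift: 3 + 245 = 248°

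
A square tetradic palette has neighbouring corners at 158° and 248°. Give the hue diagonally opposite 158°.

A square tetradic scheme places four hues 90° apart; opposite corners are 180° apart.
158 + 180 = 338°

338°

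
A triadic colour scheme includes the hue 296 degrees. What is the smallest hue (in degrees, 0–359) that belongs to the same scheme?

A triad places three hues 120° apart.
The full set through 296° is {56°, 176°, 296°}.

56°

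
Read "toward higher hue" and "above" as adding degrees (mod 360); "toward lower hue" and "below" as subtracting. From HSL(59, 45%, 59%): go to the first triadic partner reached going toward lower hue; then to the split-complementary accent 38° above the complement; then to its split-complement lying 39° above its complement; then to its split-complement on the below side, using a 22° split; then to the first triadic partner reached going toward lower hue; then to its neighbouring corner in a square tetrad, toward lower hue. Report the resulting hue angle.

−120° (triadic ↓): 59 − 120 = -61 → -61 + 360 = 299°
+218° (split-comp 38° ↑): 299 + 218 = 517 → 517 − 360 = 157°
+219° (split-comp 39° ↑): 157 + 219 = 376 → 376 − 360 = 16°
+158° (split-comp 22° ↓): 16 + 158 = 174°
−120° (triadic ↓): 174 − 120 = 54°
−90° (square ↓): 54 − 90 = -36 → -36 + 360 = 324°

324°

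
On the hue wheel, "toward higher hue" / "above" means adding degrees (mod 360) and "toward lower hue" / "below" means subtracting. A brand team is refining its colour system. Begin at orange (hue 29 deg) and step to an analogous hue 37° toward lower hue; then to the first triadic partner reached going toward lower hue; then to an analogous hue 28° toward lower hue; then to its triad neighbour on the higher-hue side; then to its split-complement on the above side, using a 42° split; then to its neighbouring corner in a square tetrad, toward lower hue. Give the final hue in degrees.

96°

analog 37° ↓ −37°: 29 − 37 = -8 → -8 + 360 = 352°
triadic ↓ −120°: 352 − 120 = 232°
analog 28° ↓ −28°: 232 − 28 = 204°
triadic ↑ +120°: 204 + 120 = 324°
split-comp 42° ↑ +222°: 324 + 222 = 546 → 546 − 360 = 186°
square ↓ −90°: 186 − 90 = 96°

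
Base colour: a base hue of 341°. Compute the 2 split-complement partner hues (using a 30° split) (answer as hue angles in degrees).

Split-complementary hues sit 30° either side of the complement.
Complement of 341°: 341 + 180 = 521 → 521 − 360 = 161°
161 − 30 = 131°
161 + 30 = 191°

131° and 191°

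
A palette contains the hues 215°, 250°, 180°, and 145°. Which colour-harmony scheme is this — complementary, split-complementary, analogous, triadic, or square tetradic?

analogous

Sort the hues: 145°, 180°, 215°, 250°.
Successive gaps around the wheel: 35°, 35°, 35°, 255°.
A run of hues at equal small steps (35°) with one large closing gap is an analogous group.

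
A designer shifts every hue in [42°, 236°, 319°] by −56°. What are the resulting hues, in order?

346°, 180°, 263°

42 − 56 = -14 → -14 + 360 = 346°
236 − 56 = 180°
319 − 56 = 263°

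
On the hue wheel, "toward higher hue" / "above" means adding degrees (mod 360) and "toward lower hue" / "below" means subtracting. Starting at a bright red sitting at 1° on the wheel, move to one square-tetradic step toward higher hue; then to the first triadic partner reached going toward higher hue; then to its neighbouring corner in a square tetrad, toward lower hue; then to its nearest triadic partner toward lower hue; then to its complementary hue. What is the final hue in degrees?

square ↑ +90°: 1 + 90 = 91°
triadic ↑ +120°: 91 + 120 = 211°
square ↓ −90°: 211 − 90 = 121°
triadic ↓ −120°: 121 − 120 = 1°
complement +180°: 1 + 180 = 181°

181°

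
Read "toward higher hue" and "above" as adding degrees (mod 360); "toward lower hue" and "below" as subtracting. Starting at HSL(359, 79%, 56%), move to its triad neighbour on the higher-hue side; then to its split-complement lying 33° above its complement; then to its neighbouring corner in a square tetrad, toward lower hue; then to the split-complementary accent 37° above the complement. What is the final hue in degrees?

99°

+120° (triadic ↑): 359 + 120 = 479 → 479 − 360 = 119°
+213° (split-comp 33° ↑): 119 + 213 = 332°
−90° (square ↓): 332 − 90 = 242°
+217° (split-comp 37° ↑): 242 + 217 = 459 → 459 − 360 = 99°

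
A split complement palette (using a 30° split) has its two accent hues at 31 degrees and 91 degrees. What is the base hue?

The accents sit 30° either side of the complement, so the complement is their short-arc midpoint on the wheel.
Short-arc midpoint of 31° and 91°: 61°.
Base is 180° from the complement: 61 − 180 = -119 → -119 + 360 = 241°

241°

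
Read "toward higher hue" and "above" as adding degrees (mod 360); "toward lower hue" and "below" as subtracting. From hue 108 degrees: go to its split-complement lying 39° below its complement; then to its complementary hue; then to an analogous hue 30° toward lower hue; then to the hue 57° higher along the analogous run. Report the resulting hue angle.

96°

+141° (split-comp 39° ↓): 108 + 141 = 249°
+180° (complement): 249 + 180 = 429 → 429 − 360 = 69°
−30° (analog 30° ↓): 69 − 30 = 39°
+57° (analog 57° ↑): 39 + 57 = 96°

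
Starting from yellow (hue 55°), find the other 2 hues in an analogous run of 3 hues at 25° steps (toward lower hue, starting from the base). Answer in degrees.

Analogous hues sit every 25° along the wheel.
55 − 25 = 30°
55 − 50 = 5°

30° and 5°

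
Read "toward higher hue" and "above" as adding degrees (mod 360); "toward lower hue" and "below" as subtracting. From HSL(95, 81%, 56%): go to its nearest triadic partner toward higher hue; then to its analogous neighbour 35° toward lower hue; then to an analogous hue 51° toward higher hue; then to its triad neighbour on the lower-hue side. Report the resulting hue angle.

111°

95 + 120 = 215°   (triadic ↑)
215 − 35 = 180°   (analog 35° ↓)
180 + 51 = 231°   (analog 51° ↑)
231 − 120 = 111°   (triadic ↓)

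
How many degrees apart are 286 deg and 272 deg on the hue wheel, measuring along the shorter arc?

14°

|286 − 272| = 14.
14 ≤ 180, so the shorter arc is 14°.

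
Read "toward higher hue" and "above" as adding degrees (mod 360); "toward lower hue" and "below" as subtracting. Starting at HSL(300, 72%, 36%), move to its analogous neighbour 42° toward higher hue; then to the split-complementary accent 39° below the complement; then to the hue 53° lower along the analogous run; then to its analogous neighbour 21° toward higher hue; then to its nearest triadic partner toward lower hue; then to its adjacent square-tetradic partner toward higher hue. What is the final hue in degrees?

+42° (analog 42° ↑): 300 + 42 = 342°
+141° (split-comp 39° ↓): 342 + 141 = 483 → 483 − 360 = 123°
−53° (analog 53° ↓): 123 − 53 = 70°
+21° (analog 21° ↑): 70 + 21 = 91°
−120° (triadic ↓): 91 − 120 = -29 → -29 + 360 = 331°
+90° (square ↑): 331 + 90 = 421 → 421 − 360 = 61°

61°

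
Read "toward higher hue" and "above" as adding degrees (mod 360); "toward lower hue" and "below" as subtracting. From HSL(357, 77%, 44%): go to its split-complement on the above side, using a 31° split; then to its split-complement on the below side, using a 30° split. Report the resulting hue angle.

358°

split-comp 31° ↑ +211°: 357 + 211 = 568 → 568 − 360 = 208°
split-comp 30° ↓ +150°: 208 + 150 = 358°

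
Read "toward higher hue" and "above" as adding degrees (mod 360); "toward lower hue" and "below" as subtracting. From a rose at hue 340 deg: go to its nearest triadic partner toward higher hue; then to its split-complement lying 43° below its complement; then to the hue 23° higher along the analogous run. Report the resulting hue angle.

triadic ↑ +120°: 340 + 120 = 460 → 460 − 360 = 100°
split-comp 43° ↓ +137°: 100 + 137 = 237°
analog 23° ↑ +23°: 237 + 23 = 260°

260°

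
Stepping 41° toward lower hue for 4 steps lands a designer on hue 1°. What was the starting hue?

4 steps of 41° (toward lower hue) give a net shift of −164°.
Start = end − shift: 1 + 164 = 165°

165°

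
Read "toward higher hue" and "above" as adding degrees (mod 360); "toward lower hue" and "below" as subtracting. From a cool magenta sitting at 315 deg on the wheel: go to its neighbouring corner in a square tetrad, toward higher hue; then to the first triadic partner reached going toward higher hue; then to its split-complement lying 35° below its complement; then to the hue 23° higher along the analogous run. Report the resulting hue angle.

333°

square ↑ +90°: 315 + 90 = 405 → 405 − 360 = 45°
triadic ↑ +120°: 45 + 120 = 165°
split-comp 35° ↓ +145°: 165 + 145 = 310°
analog 23° ↑ +23°: 310 + 23 = 333°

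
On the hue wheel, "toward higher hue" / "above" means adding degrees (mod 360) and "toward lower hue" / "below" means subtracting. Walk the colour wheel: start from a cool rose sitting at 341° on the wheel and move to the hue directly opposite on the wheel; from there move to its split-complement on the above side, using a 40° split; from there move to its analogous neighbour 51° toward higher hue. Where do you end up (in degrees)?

+180° (complement): 341 + 180 = 521 → 521 − 360 = 161°
+220° (split-comp 40° ↑): 161 + 220 = 381 → 381 − 360 = 21°
+51° (analog 51° ↑): 21 + 51 = 72°

72°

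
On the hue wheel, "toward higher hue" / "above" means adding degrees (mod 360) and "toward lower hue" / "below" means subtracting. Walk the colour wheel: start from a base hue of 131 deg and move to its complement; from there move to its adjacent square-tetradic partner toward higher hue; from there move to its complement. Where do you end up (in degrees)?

221°

131 + 180 = 311°   (complement)
311 + 90 = 401 → 401 − 360 = 41°   (square ↑)
41 + 180 = 221°   (complement)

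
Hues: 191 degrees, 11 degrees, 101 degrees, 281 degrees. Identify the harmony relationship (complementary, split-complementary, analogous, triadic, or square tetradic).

square tetradic

Sort the hues: 11°, 101°, 191°, 281°.
Successive gaps around the wheel: 90°, 90°, 90°, 90°.
Four hues every 90° form a square tetradic scheme.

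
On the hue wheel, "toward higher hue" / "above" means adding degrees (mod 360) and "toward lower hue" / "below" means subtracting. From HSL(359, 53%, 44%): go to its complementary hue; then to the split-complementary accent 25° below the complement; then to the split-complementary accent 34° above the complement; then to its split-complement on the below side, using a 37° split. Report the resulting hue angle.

331°

complement +180°: 359 + 180 = 539 → 539 − 360 = 179°
split-comp 25° ↓ +155°: 179 + 155 = 334°
split-comp 34° ↑ +214°: 334 + 214 = 548 → 548 − 360 = 188°
split-comp 37° ↓ +143°: 188 + 143 = 331°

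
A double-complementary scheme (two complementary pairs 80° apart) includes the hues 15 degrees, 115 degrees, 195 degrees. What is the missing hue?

295°

A rectangular tetradic uses two complementary pairs 80° apart: offsets 0°, 80°, 180°, 260°.
Among {15°, 115°, 195°}, 195° and 15° are a 180° pair.
The remaining hue 115° needs its own complement: 115 + 180 = 295°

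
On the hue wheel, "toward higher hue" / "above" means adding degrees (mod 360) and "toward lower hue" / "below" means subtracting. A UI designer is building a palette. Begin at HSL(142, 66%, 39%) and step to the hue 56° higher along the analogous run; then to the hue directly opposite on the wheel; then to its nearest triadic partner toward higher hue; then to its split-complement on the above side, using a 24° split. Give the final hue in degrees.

342°

+56° (analog 56° ↑): 142 + 56 = 198°
+180° (complement): 198 + 180 = 378 → 378 − 360 = 18°
+120° (triadic ↑): 18 + 120 = 138°
+204° (split-comp 24° ↑): 138 + 204 = 342°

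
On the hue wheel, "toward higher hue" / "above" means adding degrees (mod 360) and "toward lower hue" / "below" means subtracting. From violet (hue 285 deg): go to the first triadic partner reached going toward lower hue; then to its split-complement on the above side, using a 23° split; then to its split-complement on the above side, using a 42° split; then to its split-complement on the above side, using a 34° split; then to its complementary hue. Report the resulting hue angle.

triadic ↓ −120°: 285 − 120 = 165°
split-comp 23° ↑ +203°: 165 + 203 = 368 → 368 − 360 = 8°
split-comp 42° ↑ +222°: 8 + 222 = 230°
split-comp 34° ↑ +214°: 230 + 214 = 444 → 444 − 360 = 84°
complement +180°: 84 + 180 = 264°

264°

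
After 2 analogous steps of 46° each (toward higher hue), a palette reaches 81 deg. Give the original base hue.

349°

2 steps of 46° (toward higher hue) give a net shift of +92°.
Start = end − shift: 81 − 92 = -11 → -11 + 360 = 349°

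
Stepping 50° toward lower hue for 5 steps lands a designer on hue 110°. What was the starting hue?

5 steps of 50° (toward lower hue) give a net shift of −250°.
Start = end − shift: 110 + 250 = 360 → 360 − 360 = 0°

0°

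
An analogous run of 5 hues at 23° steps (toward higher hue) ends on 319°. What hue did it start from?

227°

4 steps of 23° (toward higher hue) give a net shift of +92°.
Start = end − shift: 319 − 92 = 227°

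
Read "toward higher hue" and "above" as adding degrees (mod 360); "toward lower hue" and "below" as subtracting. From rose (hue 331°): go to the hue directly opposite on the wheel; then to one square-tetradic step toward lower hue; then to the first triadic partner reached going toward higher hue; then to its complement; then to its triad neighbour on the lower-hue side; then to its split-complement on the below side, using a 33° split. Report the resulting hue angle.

331 + 180 = 511 → 511 − 360 = 151°   (complement)
151 − 90 = 61°   (square ↓)
61 + 120 = 181°   (triadic ↑)
181 + 180 = 361 → 361 − 360 = 1°   (complement)
1 − 120 = -119 → -119 + 360 = 241°   (triadic ↓)
241 + 147 = 388 → 388 − 360 = 28°   (split-comp 33° ↓)

28°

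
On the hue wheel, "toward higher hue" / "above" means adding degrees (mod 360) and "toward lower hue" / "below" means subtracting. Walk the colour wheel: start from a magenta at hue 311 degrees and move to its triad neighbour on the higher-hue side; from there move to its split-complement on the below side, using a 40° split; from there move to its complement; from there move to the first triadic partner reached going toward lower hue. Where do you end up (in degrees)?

+120° (triadic ↑): 311 + 120 = 431 → 431 − 360 = 71°
+140° (split-comp 40° ↓): 71 + 140 = 211°
+180° (complement): 211 + 180 = 391 → 391 − 360 = 31°
−120° (triadic ↓): 31 − 120 = -89 → -89 + 360 = 271°

271°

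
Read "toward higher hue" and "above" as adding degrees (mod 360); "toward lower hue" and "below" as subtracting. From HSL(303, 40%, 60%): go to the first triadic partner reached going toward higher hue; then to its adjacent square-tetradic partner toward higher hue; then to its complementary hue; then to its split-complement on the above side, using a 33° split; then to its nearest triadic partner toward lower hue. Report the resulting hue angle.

triadic ↑ +120°: 303 + 120 = 423 → 423 − 360 = 63°
square ↑ +90°: 63 + 90 = 153°
complement +180°: 153 + 180 = 333°
split-comp 33° ↑ +213°: 333 + 213 = 546 → 546 − 360 = 186°
triadic ↓ −120°: 186 − 120 = 66°

66°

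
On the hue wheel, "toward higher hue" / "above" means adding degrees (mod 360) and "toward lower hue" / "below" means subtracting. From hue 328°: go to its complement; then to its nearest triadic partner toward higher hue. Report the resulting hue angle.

328 + 180 = 508 → 508 − 360 = 148°   (complement)
148 + 120 = 268°   (triadic ↑)

268°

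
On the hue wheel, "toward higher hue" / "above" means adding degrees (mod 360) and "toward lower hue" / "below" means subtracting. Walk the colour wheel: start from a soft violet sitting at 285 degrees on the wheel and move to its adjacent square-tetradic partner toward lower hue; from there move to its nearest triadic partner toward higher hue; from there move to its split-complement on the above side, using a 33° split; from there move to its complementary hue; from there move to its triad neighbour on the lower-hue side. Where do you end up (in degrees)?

square ↓ −90°: 285 − 90 = 195°
triadic ↑ +120°: 195 + 120 = 315°
split-comp 33° ↑ +213°: 315 + 213 = 528 → 528 − 360 = 168°
complement +180°: 168 + 180 = 348°
triadic ↓ −120°: 348 − 120 = 228°

228°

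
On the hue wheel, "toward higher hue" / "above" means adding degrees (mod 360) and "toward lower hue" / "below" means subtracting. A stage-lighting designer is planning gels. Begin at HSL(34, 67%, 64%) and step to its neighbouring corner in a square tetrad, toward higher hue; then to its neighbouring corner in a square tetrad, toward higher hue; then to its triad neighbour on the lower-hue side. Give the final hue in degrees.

94°

34 + 90 = 124°   (square ↑)
124 + 90 = 214°   (square ↑)
214 − 120 = 94°   (triadic ↓)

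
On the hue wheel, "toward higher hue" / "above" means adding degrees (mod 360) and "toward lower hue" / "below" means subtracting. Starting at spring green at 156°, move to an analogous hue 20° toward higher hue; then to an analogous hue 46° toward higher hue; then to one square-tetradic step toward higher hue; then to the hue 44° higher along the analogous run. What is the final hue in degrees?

156 + 20 = 176°   (analog 20° ↑)
176 + 46 = 222°   (analog 46° ↑)
222 + 90 = 312°   (square ↑)
312 + 44 = 356°   (analog 44° ↑)

356°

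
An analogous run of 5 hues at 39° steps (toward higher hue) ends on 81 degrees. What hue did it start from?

4 steps of 39° (toward higher hue) give a net shift of +156°.
Start = end − shift: 81 − 156 = -75 → -75 + 360 = 285°

285°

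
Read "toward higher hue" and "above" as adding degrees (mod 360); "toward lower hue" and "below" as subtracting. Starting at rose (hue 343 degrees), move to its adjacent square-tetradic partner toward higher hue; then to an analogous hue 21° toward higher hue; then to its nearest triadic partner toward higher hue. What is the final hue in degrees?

214°

+90° (square ↑): 343 + 90 = 433 → 433 − 360 = 73°
+21° (analog 21° ↑): 73 + 21 = 94°
+120° (triadic ↑): 94 + 120 = 214°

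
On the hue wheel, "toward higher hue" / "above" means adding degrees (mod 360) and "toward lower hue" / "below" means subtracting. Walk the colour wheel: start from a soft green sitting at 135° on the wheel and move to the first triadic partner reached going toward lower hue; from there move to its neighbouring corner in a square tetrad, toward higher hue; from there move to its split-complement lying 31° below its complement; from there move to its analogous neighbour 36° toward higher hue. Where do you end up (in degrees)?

135 − 120 = 15°   (triadic ↓)
15 + 90 = 105°   (square ↑)
105 + 149 = 254°   (split-comp 31° ↓)
254 + 36 = 290°   (analog 36° ↑)

290°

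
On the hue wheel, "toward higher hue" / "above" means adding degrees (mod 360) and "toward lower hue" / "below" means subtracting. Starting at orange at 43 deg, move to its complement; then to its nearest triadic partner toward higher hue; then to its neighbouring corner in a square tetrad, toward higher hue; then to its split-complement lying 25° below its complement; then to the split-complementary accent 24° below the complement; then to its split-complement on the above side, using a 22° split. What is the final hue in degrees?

+180° (complement): 43 + 180 = 223°
+120° (triadic ↑): 223 + 120 = 343°
+90° (square ↑): 343 + 90 = 433 → 433 − 360 = 73°
+155° (split-comp 25° ↓): 73 + 155 = 228°
+156° (split-comp 24° ↓): 228 + 156 = 384 → 384 − 360 = 24°
+202° (split-comp 22° ↑): 24 + 202 = 226°

226°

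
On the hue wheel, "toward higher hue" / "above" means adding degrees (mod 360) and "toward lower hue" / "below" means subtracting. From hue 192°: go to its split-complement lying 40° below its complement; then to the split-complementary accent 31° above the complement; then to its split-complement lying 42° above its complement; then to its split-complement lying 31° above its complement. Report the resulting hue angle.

192 + 140 = 332°   (split-comp 40° ↓)
332 + 211 = 543 → 543 − 360 = 183°   (split-comp 31° ↑)
183 + 222 = 405 → 405 − 360 = 45°   (split-comp 42° ↑)
45 + 211 = 256°   (split-comp 31° ↑)

256°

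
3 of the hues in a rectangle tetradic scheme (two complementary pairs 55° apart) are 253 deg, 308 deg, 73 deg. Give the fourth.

A rectangular tetradic uses two complementary pairs 55° apart: offsets 0°, 55°, 180°, 235°.
Among {73°, 253°, 308°}, 73° and 253° are a 180° pair.
The remaining hue 308° needs its own complement: 308 + 180 = 488 → 488 − 360 = 128°

128°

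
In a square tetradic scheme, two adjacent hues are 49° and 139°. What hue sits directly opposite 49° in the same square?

229°

A square tetradic scheme places four hues 90° apart; opposite corners are 180° apart.
49 + 180 = 229°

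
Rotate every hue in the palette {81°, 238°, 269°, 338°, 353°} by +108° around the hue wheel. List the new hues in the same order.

81 + 108 = 189°
238 + 108 = 346°
269 + 108 = 377 → 377 − 360 = 17°
338 + 108 = 446 → 446 − 360 = 86°
353 + 108 = 461 → 461 − 360 = 101°

189°, 346°, 17°, 86°, 101°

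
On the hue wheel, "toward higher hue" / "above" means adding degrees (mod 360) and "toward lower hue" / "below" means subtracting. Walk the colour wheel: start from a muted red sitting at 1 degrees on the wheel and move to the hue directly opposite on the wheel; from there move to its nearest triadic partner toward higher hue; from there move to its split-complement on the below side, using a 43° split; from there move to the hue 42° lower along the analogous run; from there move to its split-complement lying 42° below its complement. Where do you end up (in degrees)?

1 + 180 = 181°   (complement)
181 + 120 = 301°   (triadic ↑)
301 + 137 = 438 → 438 − 360 = 78°   (split-comp 43° ↓)
78 − 42 = 36°   (analog 42° ↓)
36 + 138 = 174°   (split-comp 42° ↓)

174°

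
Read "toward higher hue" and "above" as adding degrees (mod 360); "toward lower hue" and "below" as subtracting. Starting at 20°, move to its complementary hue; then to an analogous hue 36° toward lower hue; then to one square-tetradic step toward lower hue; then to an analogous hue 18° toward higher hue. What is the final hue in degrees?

92°

+180° (complement): 20 + 180 = 200°
−36° (analog 36° ↓): 200 − 36 = 164°
−90° (square ↓): 164 − 90 = 74°
+18° (analog 18° ↑): 74 + 18 = 92°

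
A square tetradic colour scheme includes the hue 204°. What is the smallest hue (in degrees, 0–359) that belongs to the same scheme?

24°

A square tetradic scheme places four hues every 90°.
The full set through 204° is {24°, 114°, 204°, 294°}.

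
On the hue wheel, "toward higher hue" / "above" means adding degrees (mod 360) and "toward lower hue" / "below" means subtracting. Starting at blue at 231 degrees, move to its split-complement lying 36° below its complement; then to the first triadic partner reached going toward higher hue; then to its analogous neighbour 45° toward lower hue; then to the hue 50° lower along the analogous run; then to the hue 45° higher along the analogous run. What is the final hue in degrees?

231 + 144 = 375 → 375 − 360 = 15°   (split-comp 36° ↓)
15 + 120 = 135°   (triadic ↑)
135 − 45 = 90°   (analog 45° ↓)
90 − 50 = 40°   (analog 50° ↓)
40 + 45 = 85°   (analog 45° ↑)

85°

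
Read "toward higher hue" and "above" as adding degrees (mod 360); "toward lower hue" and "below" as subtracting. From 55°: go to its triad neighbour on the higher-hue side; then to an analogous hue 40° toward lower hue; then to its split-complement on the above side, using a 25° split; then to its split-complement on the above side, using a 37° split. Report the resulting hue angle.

197°

+120° (triadic ↑): 55 + 120 = 175°
−40° (analog 40° ↓): 175 − 40 = 135°
+205° (split-comp 25° ↑): 135 + 205 = 340°
+217° (split-comp 37° ↑): 340 + 217 = 557 → 557 − 360 = 197°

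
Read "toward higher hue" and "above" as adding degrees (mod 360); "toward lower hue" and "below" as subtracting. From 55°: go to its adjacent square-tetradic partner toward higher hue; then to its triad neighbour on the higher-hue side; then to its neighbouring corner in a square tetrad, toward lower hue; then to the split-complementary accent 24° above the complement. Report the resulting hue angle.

55 + 90 = 145°   (square ↑)
145 + 120 = 265°   (triadic ↑)
265 − 90 = 175°   (square ↓)
175 + 204 = 379 → 379 − 360 = 19°   (split-comp 24° ↑)

19°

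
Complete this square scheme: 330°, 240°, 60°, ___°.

A square tetradic scheme places four hues every 90°.
The full set through 60° is {60°, 150°, 240°, 330°}.
Given {60°, 240°, 330°}, the missing hue is 150°.

150°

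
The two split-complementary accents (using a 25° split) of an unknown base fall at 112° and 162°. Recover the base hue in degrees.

317°

The accents sit 25° either side of the complement, so the complement is their short-arc midpoint on the wheel.
Short-arc midpoint of 112° and 162°: 137°.
Base is 180° from the complement: 137 − 180 = -43 → -43 + 360 = 317°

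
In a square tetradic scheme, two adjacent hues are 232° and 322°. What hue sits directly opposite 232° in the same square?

52°

A square tetradic scheme places four hues 90° apart; opposite corners are 180° apart.
232 + 180 = 412 → 412 − 360 = 52°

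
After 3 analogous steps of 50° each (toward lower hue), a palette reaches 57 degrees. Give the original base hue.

3 steps of 50° (toward lower hue) give a net shift of −150°.
Start = end − shift: 57 + 150 = 207°

207°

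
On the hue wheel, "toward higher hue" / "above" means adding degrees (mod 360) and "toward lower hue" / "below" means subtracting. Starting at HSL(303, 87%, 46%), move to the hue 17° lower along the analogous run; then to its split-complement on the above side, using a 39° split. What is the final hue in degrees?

145°

analog 17° ↓ −17°: 303 − 17 = 286°
split-comp 39° ↑ +219°: 286 + 219 = 505 → 505 − 360 = 145°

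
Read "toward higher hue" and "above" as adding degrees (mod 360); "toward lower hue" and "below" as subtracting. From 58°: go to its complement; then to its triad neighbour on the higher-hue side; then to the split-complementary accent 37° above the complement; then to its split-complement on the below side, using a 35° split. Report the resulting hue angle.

complement +180°: 58 + 180 = 238°
triadic ↑ +120°: 238 + 120 = 358°
split-comp 37° ↑ +217°: 358 + 217 = 575 → 575 − 360 = 215°
split-comp 35° ↓ +145°: 215 + 145 = 360 → 360 − 360 = 0°

0°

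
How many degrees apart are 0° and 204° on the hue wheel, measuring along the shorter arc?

156°

|0 − 204| = 204.
The shorter arc is 360 − 204 = 156°.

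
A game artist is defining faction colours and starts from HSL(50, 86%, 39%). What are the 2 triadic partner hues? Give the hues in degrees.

A triad places three hues 120° apart.
50 + 120 = 170°
50 + 240 = 290°

170° and 290°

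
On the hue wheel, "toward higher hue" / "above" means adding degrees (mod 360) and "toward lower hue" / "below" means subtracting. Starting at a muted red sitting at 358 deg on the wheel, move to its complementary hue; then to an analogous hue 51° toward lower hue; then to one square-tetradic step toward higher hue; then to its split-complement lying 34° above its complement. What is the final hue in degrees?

+180° (complement): 358 + 180 = 538 → 538 − 360 = 178°
−51° (analog 51° ↓): 178 − 51 = 127°
+90° (square ↑): 127 + 90 = 217°
+214° (split-comp 34° ↑): 217 + 214 = 431 → 431 − 360 = 71°

71°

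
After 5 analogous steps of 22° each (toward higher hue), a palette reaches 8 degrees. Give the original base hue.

258°

5 steps of 22° (toward higher hue) give a net shift of +110°.
Start = end − shift: 8 − 110 = -102 → -102 + 360 = 258°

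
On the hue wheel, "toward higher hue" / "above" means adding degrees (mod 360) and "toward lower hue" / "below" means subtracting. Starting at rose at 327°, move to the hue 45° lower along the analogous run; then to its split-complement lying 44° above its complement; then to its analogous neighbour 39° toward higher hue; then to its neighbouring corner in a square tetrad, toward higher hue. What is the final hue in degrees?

275°

327 − 45 = 282°   (analog 45° ↓)
282 + 224 = 506 → 506 − 360 = 146°   (split-comp 44° ↑)
146 + 39 = 185°   (analog 39° ↑)
185 + 90 = 275°   (square ↑)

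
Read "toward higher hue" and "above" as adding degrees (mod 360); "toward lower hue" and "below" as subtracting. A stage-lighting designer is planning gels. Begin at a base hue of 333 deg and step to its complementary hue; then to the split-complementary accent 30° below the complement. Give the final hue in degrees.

303°

+180° (complement): 333 + 180 = 513 → 513 − 360 = 153°
+150° (split-comp 30° ↓): 153 + 150 = 303°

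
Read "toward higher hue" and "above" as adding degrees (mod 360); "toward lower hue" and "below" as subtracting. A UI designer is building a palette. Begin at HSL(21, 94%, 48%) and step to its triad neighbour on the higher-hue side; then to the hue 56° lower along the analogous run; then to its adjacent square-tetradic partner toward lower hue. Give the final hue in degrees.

+120° (triadic ↑): 21 + 120 = 141°
−56° (analog 56° ↓): 141 − 56 = 85°
−90° (square ↓): 85 − 90 = -5 → -5 + 360 = 355°

355°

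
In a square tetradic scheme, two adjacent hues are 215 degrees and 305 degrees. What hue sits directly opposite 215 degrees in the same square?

35°

A square tetradic scheme places four hues 90° apart; opposite corners are 180° apart.
215 + 180 = 395 → 395 − 360 = 35°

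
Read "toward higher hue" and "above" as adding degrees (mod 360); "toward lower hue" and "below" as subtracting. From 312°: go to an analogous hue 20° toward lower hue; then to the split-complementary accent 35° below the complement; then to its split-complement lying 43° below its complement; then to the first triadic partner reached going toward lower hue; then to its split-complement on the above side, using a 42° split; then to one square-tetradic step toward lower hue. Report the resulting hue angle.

226°

312 − 20 = 292°   (analog 20° ↓)
292 + 145 = 437 → 437 − 360 = 77°   (split-comp 35° ↓)
77 + 137 = 214°   (split-comp 43° ↓)
214 − 120 = 94°   (triadic ↓)
94 + 222 = 316°   (split-comp 42° ↑)
316 − 90 = 226°   (square ↓)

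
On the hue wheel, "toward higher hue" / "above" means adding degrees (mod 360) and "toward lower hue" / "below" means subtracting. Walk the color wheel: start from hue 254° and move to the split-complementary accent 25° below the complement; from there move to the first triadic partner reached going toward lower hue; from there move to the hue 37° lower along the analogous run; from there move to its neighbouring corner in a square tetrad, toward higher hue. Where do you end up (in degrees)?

split-comp 25° ↓ +155°: 254 + 155 = 409 → 409 − 360 = 49°
triadic ↓ −120°: 49 − 120 = -71 → -71 + 360 = 289°
analog 37° ↓ −37°: 289 − 37 = 252°
square ↑ +90°: 252 + 90 = 342°

342°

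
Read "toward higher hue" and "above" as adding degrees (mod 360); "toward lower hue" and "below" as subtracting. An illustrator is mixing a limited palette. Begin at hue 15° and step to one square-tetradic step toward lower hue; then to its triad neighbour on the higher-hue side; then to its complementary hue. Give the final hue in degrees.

225°

square ↓ −90°: 15 − 90 = -75 → -75 + 360 = 285°
triadic ↑ +120°: 285 + 120 = 405 → 405 − 360 = 45°
complement +180°: 45 + 180 = 225°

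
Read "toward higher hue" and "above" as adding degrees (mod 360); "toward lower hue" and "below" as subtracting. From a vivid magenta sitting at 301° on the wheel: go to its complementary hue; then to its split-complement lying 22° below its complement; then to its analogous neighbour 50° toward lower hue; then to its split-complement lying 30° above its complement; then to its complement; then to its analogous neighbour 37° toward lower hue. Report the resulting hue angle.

222°

301 + 180 = 481 → 481 − 360 = 121°   (complement)
121 + 158 = 279°   (split-comp 22° ↓)
279 − 50 = 229°   (analog 50° ↓)
229 + 210 = 439 → 439 − 360 = 79°   (split-comp 30° ↑)
79 + 180 = 259°   (complement)
259 − 37 = 222°   (analog 37° ↓)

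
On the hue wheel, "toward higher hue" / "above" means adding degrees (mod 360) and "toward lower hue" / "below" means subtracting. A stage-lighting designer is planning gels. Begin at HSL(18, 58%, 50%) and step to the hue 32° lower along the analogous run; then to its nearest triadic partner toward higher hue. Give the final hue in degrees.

analog 32° ↓ −32°: 18 − 32 = -14 → -14 + 360 = 346°
triadic ↑ +120°: 346 + 120 = 466 → 466 − 360 = 106°

106°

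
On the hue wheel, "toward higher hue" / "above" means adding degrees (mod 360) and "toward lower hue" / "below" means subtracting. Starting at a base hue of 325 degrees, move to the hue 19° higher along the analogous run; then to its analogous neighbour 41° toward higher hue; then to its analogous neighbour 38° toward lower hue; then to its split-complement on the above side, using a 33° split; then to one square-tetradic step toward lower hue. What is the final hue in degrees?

analog 19° ↑ +19°: 325 + 19 = 344°
analog 41° ↑ +41°: 344 + 41 = 385 → 385 − 360 = 25°
analog 38° ↓ −38°: 25 − 38 = -13 → -13 + 360 = 347°
split-comp 33° ↑ +213°: 347 + 213 = 560 → 560 − 360 = 200°
square ↓ −90°: 200 − 90 = 110°

110°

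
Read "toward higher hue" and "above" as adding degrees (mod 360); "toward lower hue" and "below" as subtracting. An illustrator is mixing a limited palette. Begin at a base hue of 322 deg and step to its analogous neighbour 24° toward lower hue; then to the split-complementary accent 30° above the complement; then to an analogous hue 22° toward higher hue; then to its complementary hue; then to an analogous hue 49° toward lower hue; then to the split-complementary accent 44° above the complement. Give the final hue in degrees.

165°

−24° (analog 24° ↓): 322 − 24 = 298°
+210° (split-comp 30° ↑): 298 + 210 = 508 → 508 − 360 = 148°
+22° (analog 22° ↑): 148 + 22 = 170°
+180° (complement): 170 + 180 = 350°
−49° (analog 49° ↓): 350 − 49 = 301°
+224° (split-comp 44° ↑): 301 + 224 = 525 → 525 − 360 = 165°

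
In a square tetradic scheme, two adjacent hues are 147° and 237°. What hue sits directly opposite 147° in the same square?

A square tetradic scheme places four hues 90° apart; opposite corners are 180° apart.
147 + 180 = 327°

327°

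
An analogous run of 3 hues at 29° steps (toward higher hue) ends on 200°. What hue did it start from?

2 steps of 29° (toward higher hue) give a net shift of +58°.
Start = end − shift: 200 − 58 = 142°

142°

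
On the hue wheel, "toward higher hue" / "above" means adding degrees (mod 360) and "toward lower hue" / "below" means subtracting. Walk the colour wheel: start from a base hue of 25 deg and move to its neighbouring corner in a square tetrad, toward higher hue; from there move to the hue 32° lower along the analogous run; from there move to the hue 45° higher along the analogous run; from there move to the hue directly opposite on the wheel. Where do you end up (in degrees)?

308°

+90° (square ↑): 25 + 90 = 115°
−32° (analog 32° ↓): 115 − 32 = 83°
+45° (analog 45° ↑): 83 + 45 = 128°
+180° (complement): 128 + 180 = 308°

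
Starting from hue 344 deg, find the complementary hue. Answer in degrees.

The complement sits 180° across the wheel.
344 + 180 = 524 → 524 − 360 = 164°

164°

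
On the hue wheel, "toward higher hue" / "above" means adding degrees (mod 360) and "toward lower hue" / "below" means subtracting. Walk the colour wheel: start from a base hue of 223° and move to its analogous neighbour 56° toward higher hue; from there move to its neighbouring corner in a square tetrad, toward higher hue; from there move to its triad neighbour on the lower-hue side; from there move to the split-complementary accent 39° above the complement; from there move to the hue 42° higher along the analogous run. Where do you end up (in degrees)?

150°

223 + 56 = 279°   (analog 56° ↑)
279 + 90 = 369 → 369 − 360 = 9°   (square ↑)
9 − 120 = -111 → -111 + 360 = 249°   (triadic ↓)
249 + 219 = 468 → 468 − 360 = 108°   (split-comp 39° ↑)
108 + 42 = 150°   (analog 42° ↑)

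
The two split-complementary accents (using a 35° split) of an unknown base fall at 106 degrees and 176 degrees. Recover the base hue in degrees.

The accents sit 35° either side of the complement, so the complement is their short-arc midpoint on the wheel.
Short-arc midpoint of 106° and 176°: 141°.
Base is 180° from the complement: 141 − 180 = -39 → -39 + 360 = 321°

321°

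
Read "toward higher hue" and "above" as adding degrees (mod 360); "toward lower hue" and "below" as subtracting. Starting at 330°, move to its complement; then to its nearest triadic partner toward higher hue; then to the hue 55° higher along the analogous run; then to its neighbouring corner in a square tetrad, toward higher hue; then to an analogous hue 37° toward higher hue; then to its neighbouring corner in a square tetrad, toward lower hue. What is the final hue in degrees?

+180° (complement): 330 + 180 = 510 → 510 − 360 = 150°
+120° (triadic ↑): 150 + 120 = 270°
+55° (analog 55° ↑): 270 + 55 = 325°
+90° (square ↑): 325 + 90 = 415 → 415 − 360 = 55°
+37° (analog 37° ↑): 55 + 37 = 92°
−90° (square ↓): 92 − 90 = 2°

2°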